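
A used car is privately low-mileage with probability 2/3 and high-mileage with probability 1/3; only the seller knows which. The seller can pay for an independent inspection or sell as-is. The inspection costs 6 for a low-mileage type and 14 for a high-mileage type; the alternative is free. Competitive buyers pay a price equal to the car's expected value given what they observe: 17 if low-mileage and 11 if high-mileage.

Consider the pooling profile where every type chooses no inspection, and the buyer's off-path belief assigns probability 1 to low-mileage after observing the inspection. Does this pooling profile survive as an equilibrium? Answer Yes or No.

On path, the buyer holds the prior and pays 2/3·17 + 1/3·11 = 15. Off path (the inspection), believing low-mileage, it pays 17.
low-mileage: no inspection nets 15; the inspection nets 17 − 6 = 11. low-mileage stays.
high-mileage: no inspection nets 15; the inspection nets 17 − 14 = 3. high-mileage stays.
No type deviates, so pooling is sustained.

Yes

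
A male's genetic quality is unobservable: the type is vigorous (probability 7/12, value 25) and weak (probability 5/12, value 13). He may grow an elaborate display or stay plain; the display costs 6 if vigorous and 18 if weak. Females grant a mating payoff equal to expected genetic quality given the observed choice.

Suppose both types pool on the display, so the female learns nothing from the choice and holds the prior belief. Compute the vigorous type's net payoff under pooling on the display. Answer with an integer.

Pooled mating payoff = 7/12·25 + 5/12·13 = 20.
vigorous pays cost 6 for the display, so net payoff = 20 − 6 = 14.

14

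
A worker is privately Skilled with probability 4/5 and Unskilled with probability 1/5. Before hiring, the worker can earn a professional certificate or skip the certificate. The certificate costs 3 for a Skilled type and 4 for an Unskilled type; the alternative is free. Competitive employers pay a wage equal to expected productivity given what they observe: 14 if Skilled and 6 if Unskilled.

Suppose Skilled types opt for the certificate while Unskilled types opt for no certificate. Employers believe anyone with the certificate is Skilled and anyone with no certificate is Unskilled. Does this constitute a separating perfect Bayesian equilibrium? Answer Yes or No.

No

Under these beliefs, the certificate earns wage 14 and no certificate earns wage 6.
Skilled: the certificate nets 14 − 3 = 11; no certificate nets 6. Skilled prefers the certificate.
Unskilled: the certificate nets 14 − 4 = 10; no certificate nets 6. Unskilled would deviate to the certificate.
Unskilled has a profitable deviation, so the profile is not an equilibrium.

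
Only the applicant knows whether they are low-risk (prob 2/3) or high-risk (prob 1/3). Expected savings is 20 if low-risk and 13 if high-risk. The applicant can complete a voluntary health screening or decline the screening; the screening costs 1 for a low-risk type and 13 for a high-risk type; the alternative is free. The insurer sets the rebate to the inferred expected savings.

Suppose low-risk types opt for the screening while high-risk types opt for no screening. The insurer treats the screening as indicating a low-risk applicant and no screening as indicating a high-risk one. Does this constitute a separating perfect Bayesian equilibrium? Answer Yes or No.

Yes

Under these beliefs, the screening earns rebate 20 and no screening earns rebate 13.
low-risk: the screening nets 20 − 1 = 19; no screening nets 13. low-risk prefers the screening.
high-risk: the screening nets 20 − 13 = 7; no screening nets 13. high-risk prefers no screening.
Neither type deviates, so the separating profile is an equilibrium.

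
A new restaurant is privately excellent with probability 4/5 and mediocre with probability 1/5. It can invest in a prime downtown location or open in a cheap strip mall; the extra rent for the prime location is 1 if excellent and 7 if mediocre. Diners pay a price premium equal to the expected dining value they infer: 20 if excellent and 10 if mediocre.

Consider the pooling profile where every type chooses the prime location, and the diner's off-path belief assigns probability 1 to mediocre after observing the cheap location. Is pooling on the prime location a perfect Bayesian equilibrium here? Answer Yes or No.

Yes

On path, the diner holds the prior and pays 4/5·20 + 1/5·10 = 18. Off path (the cheap location), believing mediocre, it pays 10.
excellent: the prime location nets 18 − 1 = 17; the cheap location nets 10. excellent stays.
mediocre: the prime location nets 18 − 7 = 11; the cheap location nets 10. mediocre stays.
No type deviates, so pooling is sustained.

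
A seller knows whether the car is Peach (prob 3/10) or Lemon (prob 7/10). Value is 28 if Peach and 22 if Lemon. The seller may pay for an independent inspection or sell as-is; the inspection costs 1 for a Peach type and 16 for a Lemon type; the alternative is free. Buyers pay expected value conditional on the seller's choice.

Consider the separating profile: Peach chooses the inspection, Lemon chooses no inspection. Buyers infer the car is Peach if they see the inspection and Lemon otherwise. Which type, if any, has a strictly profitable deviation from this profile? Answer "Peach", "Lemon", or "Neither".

Neither

The inspection pays 28; no inspection pays 22.
Peach: assigned the inspection, nets 28 − 1 = 27; deviating to no inspection nets 22.
Lemon: assigned no inspection, nets 22; deviating to the inspection nets 28 − 16 = 12.
Both types strictly prefer their assigned action; no profitable deviation.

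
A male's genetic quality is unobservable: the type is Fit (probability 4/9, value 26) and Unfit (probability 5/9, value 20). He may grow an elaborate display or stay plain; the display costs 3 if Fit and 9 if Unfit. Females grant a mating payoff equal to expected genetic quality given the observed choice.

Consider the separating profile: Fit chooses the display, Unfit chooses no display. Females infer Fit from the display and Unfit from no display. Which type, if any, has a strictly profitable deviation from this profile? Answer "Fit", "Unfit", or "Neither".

Neither

The display pays 26; no display pays 20.
Fit: assigned the display, nets 26 − 3 = 23; deviating to no display nets 20.
Unfit: assigned no display, nets 20; deviating to the display nets 26 − 9 = 17.
Both types strictly prefer their assigned action; no profitable deviation.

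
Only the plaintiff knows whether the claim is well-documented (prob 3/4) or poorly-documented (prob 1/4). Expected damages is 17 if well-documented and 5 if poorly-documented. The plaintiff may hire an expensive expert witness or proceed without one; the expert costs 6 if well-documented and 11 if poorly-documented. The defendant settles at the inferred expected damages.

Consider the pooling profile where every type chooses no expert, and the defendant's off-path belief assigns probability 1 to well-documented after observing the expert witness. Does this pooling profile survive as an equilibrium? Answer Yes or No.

On path, the defendant holds the prior and pays 3/4·17 + 1/4·5 = 14. Off path (the expert witness), believing well-documented, it pays 17.
well-documented: no expert nets 14; the expert witness nets 17 − 6 = 11. well-documented stays.
poorly-documented: no expert nets 14; the expert witness nets 17 − 11 = 6. poorly-documented stays.
No type deviates, so pooling is sustained.

Yes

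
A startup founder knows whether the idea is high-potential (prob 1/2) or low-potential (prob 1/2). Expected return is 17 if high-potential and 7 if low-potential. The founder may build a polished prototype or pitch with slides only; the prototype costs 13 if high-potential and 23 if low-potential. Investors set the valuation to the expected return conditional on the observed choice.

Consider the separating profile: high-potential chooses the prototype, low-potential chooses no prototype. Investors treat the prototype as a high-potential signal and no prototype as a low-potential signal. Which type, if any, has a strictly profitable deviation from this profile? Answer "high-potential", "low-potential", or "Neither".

The prototype pays 17; no prototype pays 7.
high-potential: assigned the prototype, nets 17 − 13 = 4; deviating to no prototype nets 7.
low-potential: assigned no prototype, nets 7; deviating to the prototype nets 17 − 23 = -6.
The high-potential type gains 3 by deviating.

high-potential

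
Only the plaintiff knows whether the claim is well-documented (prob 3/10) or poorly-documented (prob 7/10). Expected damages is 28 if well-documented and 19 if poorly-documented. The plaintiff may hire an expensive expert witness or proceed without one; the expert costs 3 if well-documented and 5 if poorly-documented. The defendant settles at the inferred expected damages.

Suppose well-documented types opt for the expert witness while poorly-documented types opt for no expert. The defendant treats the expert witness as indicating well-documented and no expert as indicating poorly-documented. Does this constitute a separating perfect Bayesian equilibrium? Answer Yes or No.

No

Under these beliefs, the expert witness earns settlement 28 and no expert earns settlement 19.
well-documented: the expert witness nets 28 − 3 = 25; no expert nets 19. well-documented prefers the expert witness.
poorly-documented: the expert witness nets 28 − 5 = 23; no expert nets 19. poorly-documented would deviate to the expert witness.
poorly-documented has a profitable deviation, so the profile is not an equilibrium.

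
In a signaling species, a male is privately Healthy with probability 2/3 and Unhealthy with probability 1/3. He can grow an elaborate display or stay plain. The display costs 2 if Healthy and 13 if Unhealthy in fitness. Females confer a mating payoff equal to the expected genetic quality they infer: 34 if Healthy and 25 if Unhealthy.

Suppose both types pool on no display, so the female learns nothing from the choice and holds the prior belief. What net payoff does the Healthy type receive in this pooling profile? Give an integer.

31

Pooled mating payoff = 2/3·34 + 1/3·25 = 31.
Healthy pays no cost for no display, so net payoff = 31.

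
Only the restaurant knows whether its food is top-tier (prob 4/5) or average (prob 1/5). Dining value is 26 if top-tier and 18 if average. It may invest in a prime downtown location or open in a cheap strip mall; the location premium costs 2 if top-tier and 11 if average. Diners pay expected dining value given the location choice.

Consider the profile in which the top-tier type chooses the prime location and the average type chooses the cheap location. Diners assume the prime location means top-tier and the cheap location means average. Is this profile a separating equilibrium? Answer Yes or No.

Yes

Under these beliefs, the prime location earns price premium 26 and the cheap location earns price premium 18.
top-tier: the prime location nets 26 − 2 = 24; the cheap location nets 18. top-tier prefers the prime location.
average: the prime location nets 26 − 11 = 15; the cheap location nets 18. average prefers the cheap location.
Neither type deviates, so the separating profile is an equilibrium.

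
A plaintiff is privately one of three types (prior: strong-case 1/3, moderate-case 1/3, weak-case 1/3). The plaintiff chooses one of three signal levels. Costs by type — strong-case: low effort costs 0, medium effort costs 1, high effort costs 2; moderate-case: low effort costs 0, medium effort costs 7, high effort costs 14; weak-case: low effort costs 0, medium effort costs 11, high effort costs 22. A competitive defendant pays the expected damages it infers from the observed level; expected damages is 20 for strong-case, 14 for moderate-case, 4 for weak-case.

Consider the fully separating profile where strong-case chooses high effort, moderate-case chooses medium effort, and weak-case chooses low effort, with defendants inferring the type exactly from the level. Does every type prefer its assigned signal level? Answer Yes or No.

Separating settlements: high effort → 20, medium effort → 14, low effort → 4.
strong-case (assigned high effort): low effort: 4 − 0 = 4; medium effort: 14 − 1 = 13; high effort: 20 − 2 = 18. strong-case stays.
moderate-case (assigned medium effort): low effort: 4 − 0 = 4; medium effort: 14 − 7 = 7; high effort: 20 − 14 = 6. moderate-case stays.
weak-case (assigned low effort): low effort: 4 − 0 = 4; medium effort: 14 − 11 = 3; high effort: 20 − 22 = -2. weak-case stays.
Every type prefers its assigned level; separation holds.

Yes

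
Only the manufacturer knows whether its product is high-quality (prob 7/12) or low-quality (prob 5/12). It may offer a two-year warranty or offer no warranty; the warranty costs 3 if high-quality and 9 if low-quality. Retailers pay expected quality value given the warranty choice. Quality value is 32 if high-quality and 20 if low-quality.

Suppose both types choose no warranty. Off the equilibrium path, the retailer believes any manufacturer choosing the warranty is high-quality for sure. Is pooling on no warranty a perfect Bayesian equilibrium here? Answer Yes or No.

No

On path, the retailer holds the prior and pays 7/12·32 + 5/12·20 = 27. Off path (the warranty), believing high-quality, it pays 32.
high-quality: no warranty nets 27; the warranty nets 32 − 3 = 29. high-quality would deviate.
low-quality: no warranty nets 27; the warranty nets 32 − 9 = 23. low-quality stays.
A type deviates, so pooling fails.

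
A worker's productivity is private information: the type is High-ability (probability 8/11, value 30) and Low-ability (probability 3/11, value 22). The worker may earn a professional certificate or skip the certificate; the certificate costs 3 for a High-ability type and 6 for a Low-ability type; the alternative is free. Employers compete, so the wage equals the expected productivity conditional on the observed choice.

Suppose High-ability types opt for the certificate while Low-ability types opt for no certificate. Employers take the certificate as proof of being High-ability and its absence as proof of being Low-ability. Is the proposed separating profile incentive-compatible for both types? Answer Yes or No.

No

Under these beliefs, the certificate earns wage 30 and no certificate earns wage 22.
High-ability: the certificate nets 30 − 3 = 27; no certificate nets 22. High-ability prefers the certificate.
Low-ability: the certificate nets 30 − 6 = 24; no certificate nets 22. Low-ability would deviate to the certificate.
Low-ability has a profitable deviation, so the profile is not an equilibrium.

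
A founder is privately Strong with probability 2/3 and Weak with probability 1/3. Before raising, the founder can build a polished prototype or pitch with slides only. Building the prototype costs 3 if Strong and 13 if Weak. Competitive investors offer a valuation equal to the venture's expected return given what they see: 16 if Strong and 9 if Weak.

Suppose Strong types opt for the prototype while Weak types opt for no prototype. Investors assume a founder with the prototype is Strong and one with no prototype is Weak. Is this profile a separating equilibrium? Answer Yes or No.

Under these beliefs, the prototype earns valuation 16 and no prototype earns valuation 9.
Strong: the prototype nets 16 − 3 = 13; no prototype nets 9. Strong prefers the prototype.
Weak: the prototype nets 16 − 13 = 3; no prototype nets 9. Weak prefers no prototype.
Neither type deviates, so the separating profile is an equilibrium.

Yes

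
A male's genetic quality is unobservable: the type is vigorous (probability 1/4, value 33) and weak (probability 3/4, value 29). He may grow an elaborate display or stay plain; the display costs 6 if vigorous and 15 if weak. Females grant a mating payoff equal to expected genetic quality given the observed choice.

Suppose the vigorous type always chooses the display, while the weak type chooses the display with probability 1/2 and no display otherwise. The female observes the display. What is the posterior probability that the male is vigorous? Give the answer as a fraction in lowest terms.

P(the display) = (1/4)·1 + (3/4)·(1/2) = 5/8.
By Bayes' rule, P(vigorous | the display) = (1/4) / (5/8) = 2/5.

2/5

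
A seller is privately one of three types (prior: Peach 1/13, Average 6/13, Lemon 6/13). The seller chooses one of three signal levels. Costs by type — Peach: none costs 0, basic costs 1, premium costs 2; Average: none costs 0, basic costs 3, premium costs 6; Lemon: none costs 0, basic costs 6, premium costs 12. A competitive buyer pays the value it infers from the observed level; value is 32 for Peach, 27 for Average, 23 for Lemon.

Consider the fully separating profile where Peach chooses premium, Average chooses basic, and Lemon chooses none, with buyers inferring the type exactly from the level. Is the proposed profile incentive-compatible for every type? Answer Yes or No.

Separating prices: premium → 32, basic → 27, none → 23.
Peach (assigned premium): none: 23 − 0 = 23; basic: 27 − 1 = 26; premium: 32 − 2 = 30. Peach stays.
Average (assigned basic): none: 23 − 0 = 23; basic: 27 − 3 = 24; premium: 32 − 6 = 26. Average prefers premium.
Lemon (assigned none): none: 23 − 0 = 23; basic: 27 − 6 = 21; premium: 32 − 12 = 20. Lemon stays.
At least one type deviates; the separating profile fails.

No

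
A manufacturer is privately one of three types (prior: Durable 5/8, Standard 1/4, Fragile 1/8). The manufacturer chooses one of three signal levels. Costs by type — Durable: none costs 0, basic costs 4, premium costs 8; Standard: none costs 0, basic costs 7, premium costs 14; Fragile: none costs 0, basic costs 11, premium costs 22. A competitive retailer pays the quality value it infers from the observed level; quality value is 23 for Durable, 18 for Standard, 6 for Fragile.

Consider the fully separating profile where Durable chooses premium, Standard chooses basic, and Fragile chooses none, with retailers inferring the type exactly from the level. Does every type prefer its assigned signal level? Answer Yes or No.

Separating prices: premium → 23, basic → 18, none → 6.
Durable (assigned premium): none: 6 − 0 = 6; basic: 18 − 4 = 14; premium: 23 − 8 = 15. Durable stays.
Standard (assigned basic): none: 6 − 0 = 6; basic: 18 − 7 = 11; premium: 23 − 14 = 9. Standard stays.
Fragile (assigned none): none: 6 − 0 = 6; basic: 18 − 11 = 7; premium: 23 − 22 = 1. Fragile prefers basic.
At least one type deviates; the separating profile fails.

No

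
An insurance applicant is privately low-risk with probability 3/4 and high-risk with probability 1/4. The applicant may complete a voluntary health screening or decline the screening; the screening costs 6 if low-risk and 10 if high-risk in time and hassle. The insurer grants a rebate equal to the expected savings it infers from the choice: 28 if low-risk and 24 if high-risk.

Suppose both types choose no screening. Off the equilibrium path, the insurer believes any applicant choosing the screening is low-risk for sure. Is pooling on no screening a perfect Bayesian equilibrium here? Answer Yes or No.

On path, the insurer holds the prior and pays 3/4·28 + 1/4·24 = 27. Off path (the screening), believing low-risk, it pays 28.
low-risk: no screening nets 27; the screening nets 28 − 6 = 22. low-risk stays.
high-risk: no screening nets 27; the screening nets 28 − 10 = 18. high-risk stays.
No type deviates, so pooling is sustained.

Yes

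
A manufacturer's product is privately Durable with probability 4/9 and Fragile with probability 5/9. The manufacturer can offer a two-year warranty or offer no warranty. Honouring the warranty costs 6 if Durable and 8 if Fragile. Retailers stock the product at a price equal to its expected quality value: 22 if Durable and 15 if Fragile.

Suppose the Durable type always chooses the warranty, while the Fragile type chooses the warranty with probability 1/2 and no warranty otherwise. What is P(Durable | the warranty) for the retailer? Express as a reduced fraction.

P(the warranty) = (4/9)·1 + (5/9)·(1/2) = 13/18.
By Bayes' rule, P(Durable | the warranty) = (4/9) / (13/18) = 8/13.

8/13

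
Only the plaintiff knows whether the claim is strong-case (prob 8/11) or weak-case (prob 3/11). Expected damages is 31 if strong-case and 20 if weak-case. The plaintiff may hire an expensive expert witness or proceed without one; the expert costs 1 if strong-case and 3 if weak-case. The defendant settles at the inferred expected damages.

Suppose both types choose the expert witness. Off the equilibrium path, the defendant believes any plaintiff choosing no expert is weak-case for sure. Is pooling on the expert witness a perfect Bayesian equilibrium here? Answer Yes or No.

On path, the defendant holds the prior and pays 8/11·31 + 3/11·20 = 28. Off path (no expert), believing weak-case, it pays 20.
strong-case: the expert witness nets 28 − 1 = 27; no expert nets 20. strong-case stays.
weak-case: the expert witness nets 28 − 3 = 25; no expert nets 20. weak-case stays.
No type deviates, so pooling is sustained.

Yes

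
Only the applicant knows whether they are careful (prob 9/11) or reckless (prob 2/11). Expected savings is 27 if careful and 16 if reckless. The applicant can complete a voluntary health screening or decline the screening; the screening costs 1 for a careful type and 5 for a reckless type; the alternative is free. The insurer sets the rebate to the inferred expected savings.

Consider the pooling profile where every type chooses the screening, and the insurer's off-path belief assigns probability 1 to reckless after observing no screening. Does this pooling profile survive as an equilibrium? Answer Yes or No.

On path, the insurer holds the prior and pays 9/11·27 + 2/11·16 = 25. Off path (no screening), believing reckless, it pays 16.
careful: the screening nets 25 − 1 = 24; no screening nets 16. careful stays.
reckless: the screening nets 25 − 5 = 20; no screening nets 16. reckless stays.
No type deviates, so pooling is sustained.

Yes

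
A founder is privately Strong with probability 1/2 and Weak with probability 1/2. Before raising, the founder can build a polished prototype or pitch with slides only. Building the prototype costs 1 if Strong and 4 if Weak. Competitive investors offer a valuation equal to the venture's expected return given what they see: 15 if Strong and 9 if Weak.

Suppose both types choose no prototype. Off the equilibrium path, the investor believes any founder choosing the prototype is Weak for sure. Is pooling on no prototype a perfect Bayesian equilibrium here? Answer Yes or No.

On path, the investor holds the prior and pays 1/2·15 + 1/2·9 = 12. Off path (the prototype), believing Weak, it pays 9.
Strong: no prototype nets 12; the prototype nets 9 − 1 = 8. Strong stays.
Weak: no prototype nets 12; the prototype nets 9 − 4 = 5. Weak stays.
No type deviates, so pooling is sustained.

Yes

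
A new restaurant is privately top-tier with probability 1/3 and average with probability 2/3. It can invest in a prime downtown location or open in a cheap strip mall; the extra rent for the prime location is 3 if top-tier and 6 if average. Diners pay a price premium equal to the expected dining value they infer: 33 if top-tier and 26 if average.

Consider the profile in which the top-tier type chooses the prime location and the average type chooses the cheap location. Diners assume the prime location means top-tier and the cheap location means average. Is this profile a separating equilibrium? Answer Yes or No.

Under these beliefs, the prime location earns price premium 33 and the cheap location earns price premium 26.
top-tier: the prime location nets 33 − 3 = 30; the cheap location nets 26. top-tier prefers the prime location.
average: the prime location nets 33 − 6 = 27; the cheap location nets 26. average would deviate to the prime location.
average has a profitable deviation, so the profile is not an equilibrium.

No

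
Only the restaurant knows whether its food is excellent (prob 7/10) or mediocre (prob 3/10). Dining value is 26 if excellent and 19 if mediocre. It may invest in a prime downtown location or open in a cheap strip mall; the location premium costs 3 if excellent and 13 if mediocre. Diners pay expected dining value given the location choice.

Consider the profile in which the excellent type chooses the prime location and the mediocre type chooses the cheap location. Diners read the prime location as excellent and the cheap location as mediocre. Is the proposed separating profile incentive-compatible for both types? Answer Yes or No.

Yes

Under these beliefs, the prime location earns price premium 26 and the cheap location earns price premium 19.
excellent: the prime location nets 26 − 3 = 23; the cheap location nets 19. excellent prefers the prime location.
mediocre: the prime location nets 26 − 13 = 13; the cheap location nets 19. mediocre prefers the cheap location.
Neither type deviates, so the separating profile is an equilibrium.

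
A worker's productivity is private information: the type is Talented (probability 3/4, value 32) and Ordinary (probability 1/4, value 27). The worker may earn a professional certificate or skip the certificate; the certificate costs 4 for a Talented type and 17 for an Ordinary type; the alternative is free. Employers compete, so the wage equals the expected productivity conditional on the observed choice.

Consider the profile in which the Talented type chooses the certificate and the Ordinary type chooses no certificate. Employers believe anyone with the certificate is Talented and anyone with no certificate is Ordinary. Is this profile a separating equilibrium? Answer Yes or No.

Yes

Under these beliefs, the certificate earns wage 32 and no certificate earns wage 27.
Talented: the certificate nets 32 − 4 = 28; no certificate nets 27. Talented prefers the certificate.
Ordinary: the certificate nets 32 − 17 = 15; no certificate nets 27. Ordinary prefers no certificate.
Neither type deviates, so the separating profile is an equilibrium.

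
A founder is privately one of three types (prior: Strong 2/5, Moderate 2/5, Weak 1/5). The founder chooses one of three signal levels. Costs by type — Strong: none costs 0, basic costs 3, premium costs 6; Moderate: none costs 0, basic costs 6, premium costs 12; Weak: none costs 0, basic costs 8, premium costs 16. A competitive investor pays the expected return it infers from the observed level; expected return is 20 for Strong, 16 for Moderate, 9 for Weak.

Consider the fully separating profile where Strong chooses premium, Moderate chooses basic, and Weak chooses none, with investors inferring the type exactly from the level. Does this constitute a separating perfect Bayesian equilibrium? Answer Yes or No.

Yes

Separating valuations: premium → 20, basic → 16, none → 9.
Strong (assigned premium): none: 9 − 0 = 9; basic: 16 − 3 = 13; premium: 20 − 6 = 14. Strong stays.
Moderate (assigned basic): none: 9 − 0 = 9; basic: 16 − 6 = 10; premium: 20 − 12 = 8. Moderate stays.
Weak (assigned none): none: 9 − 0 = 9; basic: 16 − 8 = 8; premium: 20 − 16 = 4. Weak stays.
Every type prefers its assigned level; separation holds.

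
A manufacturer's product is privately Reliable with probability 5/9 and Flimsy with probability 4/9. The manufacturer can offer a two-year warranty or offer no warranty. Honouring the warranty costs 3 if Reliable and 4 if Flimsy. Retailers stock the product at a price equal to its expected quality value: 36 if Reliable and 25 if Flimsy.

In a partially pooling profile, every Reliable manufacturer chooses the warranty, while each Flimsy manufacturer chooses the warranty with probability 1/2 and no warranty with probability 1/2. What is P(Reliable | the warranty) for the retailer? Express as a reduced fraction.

5/7

P(the warranty) = (5/9)·1 + (4/9)·(1/2) = 7/9.
By Bayes' rule, P(Reliable | the warranty) = (5/9) / (7/9) = 5/7.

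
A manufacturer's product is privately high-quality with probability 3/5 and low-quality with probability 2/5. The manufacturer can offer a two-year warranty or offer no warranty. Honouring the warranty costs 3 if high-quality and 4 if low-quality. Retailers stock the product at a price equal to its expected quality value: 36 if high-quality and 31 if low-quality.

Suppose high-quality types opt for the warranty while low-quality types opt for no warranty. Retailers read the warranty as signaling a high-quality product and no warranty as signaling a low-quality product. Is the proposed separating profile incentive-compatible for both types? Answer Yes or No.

No

Under these beliefs, the warranty earns price 36 and no warranty earns price 31.
high-quality: the warranty nets 36 − 3 = 33; no warranty nets 31. high-quality prefers the warranty.
low-quality: the warranty nets 36 − 4 = 32; no warranty nets 31. low-quality would deviate to the warranty.
low-quality has a profitable deviation, so the profile is not an equilibrium.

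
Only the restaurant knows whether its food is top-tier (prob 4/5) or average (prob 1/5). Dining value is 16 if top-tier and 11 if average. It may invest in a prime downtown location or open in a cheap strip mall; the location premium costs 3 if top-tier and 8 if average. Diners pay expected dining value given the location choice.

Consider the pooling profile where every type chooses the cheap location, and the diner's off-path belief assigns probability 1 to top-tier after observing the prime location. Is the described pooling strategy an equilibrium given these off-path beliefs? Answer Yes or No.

On path, the diner holds the prior and pays 4/5·16 + 1/5·11 = 15. Off path (the prime location), believing top-tier, it pays 16.
top-tier: the cheap location nets 15; the prime location nets 16 − 3 = 13. top-tier stays.
average: the cheap location nets 15; the prime location nets 16 − 8 = 8. average stays.
No type deviates, so pooling is sustained.

Yes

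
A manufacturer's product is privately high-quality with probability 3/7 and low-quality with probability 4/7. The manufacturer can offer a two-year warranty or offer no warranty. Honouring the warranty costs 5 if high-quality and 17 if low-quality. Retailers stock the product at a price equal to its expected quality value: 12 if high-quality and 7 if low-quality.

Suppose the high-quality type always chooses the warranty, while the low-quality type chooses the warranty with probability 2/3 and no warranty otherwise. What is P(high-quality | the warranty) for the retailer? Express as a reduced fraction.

9/17

P(the warranty) = (3/7)·1 + (4/7)·(2/3) = 17/21.
By Bayes' rule, P(high-quality | the warranty) = (3/7) / (17/21) = 9/17.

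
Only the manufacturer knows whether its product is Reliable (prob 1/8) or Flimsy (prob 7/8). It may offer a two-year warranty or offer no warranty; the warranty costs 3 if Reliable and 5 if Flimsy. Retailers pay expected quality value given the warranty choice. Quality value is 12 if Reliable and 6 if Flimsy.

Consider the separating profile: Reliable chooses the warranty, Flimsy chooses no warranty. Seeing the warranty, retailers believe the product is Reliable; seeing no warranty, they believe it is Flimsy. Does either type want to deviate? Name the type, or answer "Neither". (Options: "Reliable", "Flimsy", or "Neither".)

Flimsy

The warranty pays 12; no warranty pays 6.
Reliable: assigned the warranty, nets 12 − 3 = 9; deviating to no warranty nets 6.
Flimsy: assigned no warranty, nets 6; deviating to the warranty nets 12 − 5 = 7.
The Flimsy type gains 1 by deviating.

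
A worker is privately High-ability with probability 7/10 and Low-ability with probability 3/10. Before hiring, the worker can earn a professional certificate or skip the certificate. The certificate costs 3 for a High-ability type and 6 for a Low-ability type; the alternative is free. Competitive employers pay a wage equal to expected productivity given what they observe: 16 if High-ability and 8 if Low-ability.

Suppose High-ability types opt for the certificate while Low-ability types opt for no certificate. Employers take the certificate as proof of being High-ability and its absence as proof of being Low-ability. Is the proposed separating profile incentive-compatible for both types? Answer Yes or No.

No

Under these beliefs, the certificate earns wage 16 and no certificate earns wage 8.
High-ability: the certificate nets 16 − 3 = 13; no certificate nets 8. High-ability prefers the certificate.
Low-ability: the certificate nets 16 − 6 = 10; no certificate nets 8. Low-ability would deviate to the certificate.
Low-ability has a profitable deviation, so the profile is not an equilibrium.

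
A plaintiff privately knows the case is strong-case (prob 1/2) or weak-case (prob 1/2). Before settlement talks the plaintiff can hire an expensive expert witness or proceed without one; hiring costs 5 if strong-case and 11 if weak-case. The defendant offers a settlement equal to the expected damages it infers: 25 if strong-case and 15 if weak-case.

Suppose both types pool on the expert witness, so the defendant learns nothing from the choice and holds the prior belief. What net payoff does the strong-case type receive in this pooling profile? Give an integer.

15

Pooled settlement = 1/2·25 + 1/2·15 = 20.
strong-case pays cost 5 for the expert witness, so net payoff = 20 − 5 = 15.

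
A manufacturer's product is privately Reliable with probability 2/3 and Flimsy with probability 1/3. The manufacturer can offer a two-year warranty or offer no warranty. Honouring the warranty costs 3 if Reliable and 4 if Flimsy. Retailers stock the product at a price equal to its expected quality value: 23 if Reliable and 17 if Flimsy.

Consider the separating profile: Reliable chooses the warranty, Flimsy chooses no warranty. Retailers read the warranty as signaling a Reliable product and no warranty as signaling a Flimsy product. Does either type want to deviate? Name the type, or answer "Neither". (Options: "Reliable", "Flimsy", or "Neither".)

Flimsy

The warranty pays 23; no warranty pays 17.
Reliable: assigned the warranty, nets 23 − 3 = 20; deviating to no warranty nets 17.
Flimsy: assigned no warranty, nets 17; deviating to the warranty nets 23 − 4 = 19.
The Flimsy type gains 2 by deviating.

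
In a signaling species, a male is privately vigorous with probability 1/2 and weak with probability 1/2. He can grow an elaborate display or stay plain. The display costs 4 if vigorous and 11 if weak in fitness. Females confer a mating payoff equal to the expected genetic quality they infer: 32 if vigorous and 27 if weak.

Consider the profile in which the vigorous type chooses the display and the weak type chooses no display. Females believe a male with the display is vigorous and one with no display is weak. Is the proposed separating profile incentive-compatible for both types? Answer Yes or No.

Under these beliefs, the display earns mating payoff 32 and no display earns mating payoff 27.
vigorous: the display nets 32 − 4 = 28; no display nets 27. vigorous prefers the display.
weak: the display nets 32 − 11 = 21; no display nets 27. weak prefers no display.
Neither type deviates, so the separating profile is an equilibrium.

Yes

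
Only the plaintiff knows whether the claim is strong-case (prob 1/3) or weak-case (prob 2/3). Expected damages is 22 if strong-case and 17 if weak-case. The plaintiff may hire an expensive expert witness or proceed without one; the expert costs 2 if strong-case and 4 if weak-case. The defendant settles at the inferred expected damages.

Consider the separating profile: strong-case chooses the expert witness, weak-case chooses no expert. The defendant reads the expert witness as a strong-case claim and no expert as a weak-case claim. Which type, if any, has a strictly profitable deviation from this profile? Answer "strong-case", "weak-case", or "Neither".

weak-case

The expert witness pays 22; no expert pays 17.
strong-case: assigned the expert witness, nets 22 − 2 = 20; deviating to no expert nets 17.
weak-case: assigned no expert, nets 17; deviating to the expert witness nets 22 − 4 = 18.
The weak-case type gains 1 by deviating.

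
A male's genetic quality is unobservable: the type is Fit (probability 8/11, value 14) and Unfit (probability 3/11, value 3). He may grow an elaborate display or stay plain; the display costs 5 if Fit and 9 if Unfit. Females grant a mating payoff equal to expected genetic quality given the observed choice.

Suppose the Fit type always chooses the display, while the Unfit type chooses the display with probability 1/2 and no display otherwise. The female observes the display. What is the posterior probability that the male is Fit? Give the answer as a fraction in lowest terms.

16/19

P(the display) = (8/11)·1 + (3/11)·(1/2) = 19/22.
By Bayes' rule, P(Fit | the display) = (8/11) / (19/22) = 16/19.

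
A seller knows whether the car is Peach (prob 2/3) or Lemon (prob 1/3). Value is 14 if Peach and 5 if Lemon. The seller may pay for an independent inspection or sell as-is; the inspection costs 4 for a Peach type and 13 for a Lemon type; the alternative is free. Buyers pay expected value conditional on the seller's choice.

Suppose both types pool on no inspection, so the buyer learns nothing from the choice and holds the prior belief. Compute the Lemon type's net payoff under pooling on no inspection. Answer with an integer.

11

Pooled price = 2/3·14 + 1/3·5 = 11.
Lemon pays no cost for no inspection, so net payoff = 11.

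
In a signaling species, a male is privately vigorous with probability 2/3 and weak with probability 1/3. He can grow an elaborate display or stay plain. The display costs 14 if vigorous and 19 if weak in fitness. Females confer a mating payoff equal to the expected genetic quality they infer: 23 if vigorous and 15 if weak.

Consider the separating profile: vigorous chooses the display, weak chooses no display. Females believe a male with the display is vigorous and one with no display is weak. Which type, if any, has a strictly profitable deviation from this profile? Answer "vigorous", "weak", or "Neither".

vigorous

The display pays 23; no display pays 15.
vigorous: assigned the display, nets 23 − 14 = 9; deviating to no display nets 15.
weak: assigned no display, nets 15; deviating to the display nets 23 − 19 = 4.
The vigorous type gains 6 by deviating.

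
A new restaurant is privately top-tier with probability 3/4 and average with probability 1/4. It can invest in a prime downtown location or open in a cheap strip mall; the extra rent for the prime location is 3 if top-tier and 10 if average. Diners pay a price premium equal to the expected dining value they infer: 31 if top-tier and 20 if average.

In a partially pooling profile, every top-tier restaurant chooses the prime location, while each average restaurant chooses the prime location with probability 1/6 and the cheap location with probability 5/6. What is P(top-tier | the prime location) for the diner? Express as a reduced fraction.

18/19

P(the prime location) = (3/4)·1 + (1/4)·(1/6) = 19/24.
By Bayes' rule, P(top-tier | the prime location) = (3/4) / (19/24) = 18/19.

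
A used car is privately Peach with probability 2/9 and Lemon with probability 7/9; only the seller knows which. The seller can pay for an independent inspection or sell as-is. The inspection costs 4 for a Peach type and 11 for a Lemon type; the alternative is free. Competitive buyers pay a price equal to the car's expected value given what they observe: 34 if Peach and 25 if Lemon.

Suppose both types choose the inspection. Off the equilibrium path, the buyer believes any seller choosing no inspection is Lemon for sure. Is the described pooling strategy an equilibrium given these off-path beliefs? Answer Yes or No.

No

On path, the buyer holds the prior and pays 2/9·34 + 7/9·25 = 27. Off path (no inspection), believing Lemon, it pays 25.
Peach: the inspection nets 27 − 4 = 23; no inspection nets 25. Peach would deviate.
Lemon: the inspection nets 27 − 11 = 16; no inspection nets 25. Lemon would deviate.
A type deviates, so pooling fails.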